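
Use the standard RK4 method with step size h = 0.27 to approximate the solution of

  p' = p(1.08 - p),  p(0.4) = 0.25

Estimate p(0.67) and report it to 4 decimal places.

RK4: k1 = f(s_n, p_n); k2 = f(s_n + h/2, p_n + (h/2)·k1); k3 = f(s_n + h/2, p_n + (h/2)·k2); k4 = f(s_n + h, p_n + h·k3); p_{n+1} = p_n + (h/6)·(k1 + 2k2 + 2k3 + k4).
s=0.400000, p=0.250000:
  k1 = f(0.400000, 0.250000) = 0.207500
  k2 = f(0.535000, 0.278012) = 0.222963
  k3 = f(0.535000, 0.280100) = 0.224052
  k4 = f(0.670000, 0.310494) = 0.238927
  p ← 0.250000 + (0.27/6)·(k1 + 2k2 + 2k3 + k4) = 0.310321
p(0.67) ≈ 0.3103

0.3103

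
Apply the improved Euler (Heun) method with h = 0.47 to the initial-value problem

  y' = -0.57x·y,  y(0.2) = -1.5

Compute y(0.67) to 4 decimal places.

Heun: k1 = f(x_n, y_n); k2 = f(x_n + h, y_n + h·k1); y_{n+1} = y_n + (h/2)·(k1 + k2).
x=0.200000, y=-1.500000:
  k1 = f(0.200000, -1.500000) = 0.171000
  k2 = f(0.670000, -1.419630) = 0.542157
  y ← -1.500000 + (0.47/2)·(0.171000 + 0.542157) = -1.332408
y(0.67) ≈ -1.3324

-1.3324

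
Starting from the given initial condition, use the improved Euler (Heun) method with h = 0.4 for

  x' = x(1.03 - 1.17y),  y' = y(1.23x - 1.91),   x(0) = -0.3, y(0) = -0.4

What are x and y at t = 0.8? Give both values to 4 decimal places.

Heun on (x,y): k1 = f(t_n, state_n); k2 = f(t_n + h, state_n + h·k1); state_{n+1} = state_n + (h/2)·(k1 + k2).
0.000000: (-0.300000, -0.400000)
  k1 = (-0.449400, 0.911600)
  predictor → (-0.479760, -0.035360)
  k2 = (-0.514001, 0.088404)
  → (-0.492680, -0.199999)
0.400000: (-0.492680, -0.199999)
  k1 = (-0.622747, 0.503197)
  predictor → (-0.741779, 0.001280)
  k2 = (-0.762922, -0.003612)
  → (-0.769814, -0.100082)
(x(0.8), y(0.8)) ≈ (-0.7698, -0.1001)

-0.7698, -0.1001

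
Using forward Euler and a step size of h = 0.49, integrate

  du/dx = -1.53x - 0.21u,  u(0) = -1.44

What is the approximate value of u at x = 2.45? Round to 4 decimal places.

-4.1513

Euler: u_{n+1} = u_n + h·f(x_n, u_n).
x=0.000000, u=-1.440000: f=0.302400 → u ← -1.440000 + 0.49·0.302400 = -1.291824
x=0.490000, u=-1.291824: f=-0.478417 → u ← -1.291824 + 0.49·(-0.478417) = -1.526248
x=0.980000, u=-1.526248: f=-1.178888 → u ← -1.526248 + 0.49·(-1.178888) = -2.103903
x=1.470000, u=-2.103903: f=-1.807280 → u ← -2.103903 + 0.49·(-1.807280) = -2.989471
x=1.960000, u=-2.989471: f=-2.371011 → u ← -2.989471 + 0.49·(-2.371011) = -4.151266
u(2.45) ≈ -4.1513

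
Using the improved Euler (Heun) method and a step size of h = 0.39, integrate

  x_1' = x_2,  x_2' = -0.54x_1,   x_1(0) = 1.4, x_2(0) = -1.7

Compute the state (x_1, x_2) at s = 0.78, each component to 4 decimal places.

Heun on (x_1,x_2): k1 = f(s_n, state_n); k2 = f(s_n + h, state_n + h·k1); state_{n+1} = state_n + (h/2)·(k1 + k2).
0.000000: (1.400000, -1.700000)
  k1 = (-1.700000, -0.756000)
  predictor → (0.737000, -1.994840)
  k2 = (-1.994840, -0.397980)
  → (0.679506, -1.925026)
0.390000: (0.679506, -1.925026)
  k1 = (-1.925026, -0.366933)
  predictor → (-0.071254, -2.068130)
  k2 = (-2.068130, 0.038477)
  → (-0.099159, -1.989075)
(x_1(0.78), x_2(0.78)) ≈ (-0.0992, -1.9891)

-0.0992, -1.9891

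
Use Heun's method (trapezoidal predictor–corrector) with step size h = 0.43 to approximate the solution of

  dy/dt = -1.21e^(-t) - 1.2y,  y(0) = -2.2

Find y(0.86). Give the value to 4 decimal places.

-1.2120

Heun: k1 = f(t_n, y_n); k2 = f(t_n + h, y_n + h·k1); y_{n+1} = y_n + (h/2)·(k1 + k2).
t=0.000000, y=-2.200000:
  k1 = f(0.000000, -2.200000) = 1.430000
  k2 = f(0.430000, -1.585100) = 1.115004
  y ← -2.200000 + (0.43/2)·(1.430000 + 1.115004) = -1.652824
t=0.430000, y=-1.652824:
  k1 = f(0.430000, -1.652824) = 1.196273
  k2 = f(0.860000, -1.138427) = 0.854086
  y ← -1.652824 + (0.43/2)·(1.196273 + 0.854086) = -1.211997
y(0.86) ≈ -1.2120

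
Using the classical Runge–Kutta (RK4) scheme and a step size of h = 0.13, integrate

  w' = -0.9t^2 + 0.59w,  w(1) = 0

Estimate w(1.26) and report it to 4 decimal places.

-0.3225

RK4: k1 = f(t_n, w_n); k2 = f(t_n + h/2, w_n + (h/2)·k1); k3 = f(t_n + h/2, w_n + (h/2)·k2); k4 = f(t_n + h, w_n + h·k3); w_{n+1} = w_n + (h/6)·(k1 + 2k2 + 2k3 + k4).
t=1.000000, w=0.000000:
  k1 = f(1.000000, 0.000000) = -0.900000
  k2 = f(1.065000, -0.058500) = -1.055318
  k3 = f(1.065000, -0.068596) = -1.061274
  k4 = f(1.130000, -0.137966) = -1.230610
  w ← 0.000000 + (0.13/6)·(k1 + 2k2 + 2k3 + k4) = -0.137882
t=1.130000, w=-0.137882:
  k1 = f(1.130000, -0.137882) = -1.230560
  k2 = f(1.195000, -0.217869) = -1.413765
  k3 = f(1.195000, -0.229777) = -1.420791
  k4 = f(1.260000, -0.322585) = -1.619165
  w ← -0.137882 + (0.13/6)·(k1 + 2k2 + 2k3 + k4) = -0.322457
w(1.26) ≈ -0.3225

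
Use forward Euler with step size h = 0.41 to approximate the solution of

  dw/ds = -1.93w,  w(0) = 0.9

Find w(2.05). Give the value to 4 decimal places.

0.0004

Euler: w_{n+1} = w_n + h·f(s_n, w_n).
s=0.000000, w=0.900000: f=-1.737000 → w ← 0.900000 + 0.41·(-1.737000) = 0.187830
s=0.410000, w=0.187830: f=-0.362512 → w ← 0.187830 + 0.41·(-0.362512) = 0.039200
s=0.820000, w=0.039200: f=-0.075656 → w ← 0.039200 + 0.41·(-0.075656) = 0.008181
s=1.230000, w=0.008181: f=-0.015789 → w ← 0.008181 + 0.41·(-0.015789) = 0.001707
s=1.640000, w=0.001707: f=-0.003295 → w ← 0.001707 + 0.41·(-0.003295) = 0.000356
w(2.05) ≈ 0.0004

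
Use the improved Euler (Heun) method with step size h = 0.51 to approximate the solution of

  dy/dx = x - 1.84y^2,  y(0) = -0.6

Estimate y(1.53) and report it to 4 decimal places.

Heun: k1 = f(x_n, y_n); k2 = f(x_n + h, y_n + h·k1); y_{n+1} = y_n + (h/2)·(k1 + k2).
x=0.000000, y=-0.600000:
  k1 = f(0.000000, -0.600000) = -0.662400
  k2 = f(0.510000, -0.937824) = -1.108305
  y ← -0.600000 + (0.51/2)·(-0.662400 + (-1.108305)) = -1.051530
x=0.510000, y=-1.051530:
  k1 = f(0.510000, -1.051530) = -1.524516
  k2 = f(1.020000, -1.829033) = -5.135465
  y ← -1.051530 + (0.51/2)·(-1.524516 + (-5.135465)) = -2.749825
x=1.020000, y=-2.749825:
  k1 = f(1.020000, -2.749825) = -12.893230
  k2 = f(1.530000, -9.325373) = -158.481136
  y ← -2.749825 + (0.51/2)·(-12.893230 + (-158.481136)) = -46.450289
y(1.53) ≈ -46.4503

-46.4503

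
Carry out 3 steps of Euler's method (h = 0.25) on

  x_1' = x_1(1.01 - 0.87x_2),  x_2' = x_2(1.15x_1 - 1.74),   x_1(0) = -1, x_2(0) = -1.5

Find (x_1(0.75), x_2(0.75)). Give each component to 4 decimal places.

-2.6770, 0.0021

Euler on (x_1,x_2): x_1_{n+1} = x_1_n + h·x_1', x_2_{n+1} = x_2_n + h·x_2'.
0.000000: (-1.000000, -1.500000); f=(-2.315000, 4.335000) → (-1.578750, -0.416250)
0.250000: (-1.578750, -0.416250); f=(-2.166262, 1.480003) → (-2.120316, -0.046249)
0.500000: (-2.120316, -0.046249); f=(-2.226834, 0.193246) → (-2.677024, 0.002062)
(x_1(0.75), x_2(0.75)) ≈ (-2.6770, 0.0021)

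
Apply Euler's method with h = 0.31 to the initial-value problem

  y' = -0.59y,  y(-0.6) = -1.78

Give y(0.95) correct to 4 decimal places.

Euler: y_{n+1} = y_n + h·f(s_n, y_n).
s=-0.600000, y=-1.780000: f=1.050200 → y ← -1.780000 + 0.31·1.050200 = -1.454438
s=-0.290000, y=-1.454438: f=0.858118 → y ← -1.454438 + 0.31·0.858118 = -1.188421
s=0.020000, y=-1.188421: f=0.701169 → y ← -1.188421 + 0.31·0.701169 = -0.971059
s=0.330000, y=-0.971059: f=0.572925 → y ← -0.971059 + 0.31·0.572925 = -0.793452
s=0.640000, y=-0.793452: f=0.468137 → y ← -0.793452 + 0.31·0.468137 = -0.648330
y(0.95) ≈ -0.6483

-0.6483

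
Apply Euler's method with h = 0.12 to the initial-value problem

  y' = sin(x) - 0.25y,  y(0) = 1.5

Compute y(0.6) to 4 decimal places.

Euler: y_{n+1} = y_n + h·f(x_n, y_n).
x=0.000000, y=1.500000: f=-0.375000 → y ← 1.500000 + 0.12·(-0.375000) = 1.455000
x=0.120000, y=1.455000: f=-0.244038 → y ← 1.455000 + 0.12·(-0.244038) = 1.425715
x=0.240000, y=1.425715: f=-0.118726 → y ← 1.425715 + 0.12·(-0.118726) = 1.411468
x=0.360000, y=1.411468: f=-0.000593 → y ← 1.411468 + 0.12·(-0.000593) = 1.411397
x=0.480000, y=1.411397: f=0.108930 → y ← 1.411397 + 0.12·0.108930 = 1.424469
y(0.6) ≈ 1.4245

1.4245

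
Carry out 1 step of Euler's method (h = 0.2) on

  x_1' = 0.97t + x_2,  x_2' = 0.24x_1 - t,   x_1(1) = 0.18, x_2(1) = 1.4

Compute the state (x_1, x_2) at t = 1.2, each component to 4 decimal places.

Euler on (x_1,x_2): x_1_{n+1} = x_1_n + h·x_1', x_2_{n+1} = x_2_n + h·x_2'.
1.000000: (0.180000, 1.400000); f=(2.370000, -0.956800) → (0.654000, 1.208640)
(x_1(1.2), x_2(1.2)) ≈ (0.6540, 1.2086)

0.6540, 1.2086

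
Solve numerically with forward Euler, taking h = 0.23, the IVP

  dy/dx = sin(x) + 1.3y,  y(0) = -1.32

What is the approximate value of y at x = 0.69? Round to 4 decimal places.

Euler: y_{n+1} = y_n + h·f(x_n, y_n).
x=0.000000, y=-1.320000: f=-1.716000 → y ← -1.320000 + 0.23·(-1.716000) = -1.714680
x=0.230000, y=-1.714680: f=-2.001106 → y ← -1.714680 + 0.23·(-2.001106) = -2.174934
x=0.460000, y=-2.174934: f=-2.383467 → y ← -2.174934 + 0.23·(-2.383467) = -2.723132
y(0.69) ≈ -2.7231

-2.7231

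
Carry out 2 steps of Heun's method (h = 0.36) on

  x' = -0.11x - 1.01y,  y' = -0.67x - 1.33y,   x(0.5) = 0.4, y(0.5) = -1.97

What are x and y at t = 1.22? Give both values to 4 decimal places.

Heun on (x,y): k1 = f(t_n, state_n); k2 = f(t_n + h, state_n + h·k1); state_{n+1} = state_n + (h/2)·(k1 + k2).
0.500000: (0.400000, -1.970000)
  k1 = (1.945700, 2.352100)
  predictor → (1.100452, -1.123244)
  k2 = (1.013427, 0.756612)
  → (0.932643, -1.410432)
0.860000: (0.932643, -1.410432)
  k1 = (1.321946, 1.251004)
  predictor → (1.408543, -0.960071)
  k2 = (0.814732, 0.333170)
  → (1.317245, -1.125281)
(x(1.22), y(1.22)) ≈ (1.3172, -1.1253)

1.3172, -1.1253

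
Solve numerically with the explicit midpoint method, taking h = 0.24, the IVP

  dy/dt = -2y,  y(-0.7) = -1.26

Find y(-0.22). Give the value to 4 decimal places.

Midpoint: k1 = f(t_n, y_n); k2 = f(t_n + h/2, y_n + (h/2)·k1); y_{n+1} = y_n + h·k2.
t=-0.700000, y=-1.260000:
  k1 = f(-0.700000, -1.260000) = 2.520000
  k2 = f(-0.580000, -0.957600) = 1.915200
  y ← -1.260000 + 0.24·1.915200 = -0.800352
t=-0.460000, y=-0.800352:
  k1 = f(-0.460000, -0.800352) = 1.600704
  k2 = f(-0.340000, -0.608268) = 1.216535
  y ← -0.800352 + 0.24·1.216535 = -0.508384
y(-0.22) ≈ -0.5084

-0.5084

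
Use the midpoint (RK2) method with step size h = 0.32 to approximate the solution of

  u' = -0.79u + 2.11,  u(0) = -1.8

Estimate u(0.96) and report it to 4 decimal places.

Midpoint: k1 = f(t_n, u_n); k2 = f(t_n + h/2, u_n + (h/2)·k1); u_{n+1} = u_n + h·k2.
t=0.000000, u=-1.800000:
  k1 = f(0.000000, -1.800000) = 3.532000
  k2 = f(0.160000, -1.234880) = 3.085555
  u ← -1.800000 + 0.32·3.085555 = -0.812622
t=0.320000, u=-0.812622:
  k1 = f(0.320000, -0.812622) = 2.751972
  k2 = f(0.480000, -0.372307) = 2.404122
  u ← -0.812622 + 0.32·2.404122 = -0.043303
t=0.640000, u=-0.043303:
  k1 = f(0.640000, -0.043303) = 2.144209
  k2 = f(0.800000, 0.299770) = 1.873181
  u ← -0.043303 + 0.32·1.873181 = 0.556115
u(0.96) ≈ 0.5561

0.5561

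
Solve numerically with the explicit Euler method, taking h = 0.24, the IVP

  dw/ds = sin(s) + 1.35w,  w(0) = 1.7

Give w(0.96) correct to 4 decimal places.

Euler: w_{n+1} = w_n + h·f(s_n, w_n).
s=0.000000, w=1.700000: f=2.295000 → w ← 1.700000 + 0.24·2.295000 = 2.250800
s=0.240000, w=2.250800: f=3.276283 → w ← 2.250800 + 0.24·3.276283 = 3.037108
s=0.480000, w=3.037108: f=4.561875 → w ← 3.037108 + 0.24·4.561875 = 4.131958
s=0.720000, w=4.131958: f=6.237528 → w ← 4.131958 + 0.24·6.237528 = 5.628964
w(0.96) ≈ 5.6290

5.6290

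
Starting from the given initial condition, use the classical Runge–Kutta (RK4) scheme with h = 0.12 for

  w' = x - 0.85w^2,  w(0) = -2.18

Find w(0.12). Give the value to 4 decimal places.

RK4: k1 = f(x_n, w_n); k2 = f(x_n + h/2, w_n + (h/2)·k1); k3 = f(x_n + h/2, w_n + (h/2)·k2); k4 = f(x_n + h, w_n + h·k3); w_{n+1} = w_n + (h/6)·(k1 + 2k2 + 2k3 + k4).
x=0.000000, w=-2.180000:
  k1 = f(0.000000, -2.180000) = -4.039540
  k2 = f(0.060000, -2.422372) = -4.927705
  k3 = f(0.060000, -2.475662) = -5.149568
  k4 = f(0.120000, -2.797948) = -6.534237
  w ← -2.180000 + (0.12/6)·(k1 + 2k2 + 2k3 + k4) = -2.794566
w(0.12) ≈ -2.7946

-2.7946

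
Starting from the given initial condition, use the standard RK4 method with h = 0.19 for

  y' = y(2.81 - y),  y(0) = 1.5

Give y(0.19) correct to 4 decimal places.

1.8584

RK4: k1 = f(x_n, y_n); k2 = f(x_n + h/2, y_n + (h/2)·k1); k3 = f(x_n + h/2, y_n + (h/2)·k2); k4 = f(x_n + h, y_n + h·k3); y_{n+1} = y_n + (h/6)·(k1 + 2k2 + 2k3 + k4).
x=0.000000, y=1.500000:
  k1 = f(0.000000, 1.500000) = 1.965000
  k2 = f(0.095000, 1.686675) = 1.894684
  k3 = f(0.095000, 1.679995) = 1.898403
  k4 = f(0.190000, 1.860697) = 1.766366
  y ← 1.500000 + (0.19/6)·(k1 + 2k2 + 2k3 + k4) = 1.858389
y(0.19) ≈ 1.8584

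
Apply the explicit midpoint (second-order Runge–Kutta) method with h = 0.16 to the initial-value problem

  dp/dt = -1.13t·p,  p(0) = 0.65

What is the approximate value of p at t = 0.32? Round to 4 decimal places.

0.6132

Midpoint: k1 = f(t_n, p_n); k2 = f(t_n + h/2, p_n + (h/2)·k1); p_{n+1} = p_n + h·k2.
t=0.000000, p=0.650000:
  k1 = f(0.000000, 0.650000) = 0.000000
  k2 = f(0.080000, 0.650000) = -0.058760
  p ← 0.650000 + 0.16·(-0.058760) = 0.640598
t=0.160000, p=0.640598:
  k1 = f(0.160000, 0.640598) = -0.115820
  k2 = f(0.240000, 0.631333) = -0.171217
  p ← 0.640598 + 0.16·(-0.171217) = 0.613204
p(0.32) ≈ 0.6132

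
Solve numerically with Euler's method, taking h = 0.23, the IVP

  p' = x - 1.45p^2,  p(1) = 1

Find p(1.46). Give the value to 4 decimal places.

0.9114

Euler: p_{n+1} = p_n + h·f(x_n, p_n).
x=1.000000, p=1.000000: f=-0.450000 → p ← 1.000000 + 0.23·(-0.450000) = 0.896500
x=1.230000, p=0.896500: f=0.064617 → p ← 0.896500 + 0.23·0.064617 = 0.911362
p(1.46) ≈ 0.9114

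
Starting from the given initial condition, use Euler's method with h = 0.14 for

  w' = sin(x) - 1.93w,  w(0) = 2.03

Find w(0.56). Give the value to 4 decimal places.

Euler: w_{n+1} = w_n + h·f(x_n, w_n).
x=0.000000, w=2.030000: f=-3.917900 → w ← 2.030000 + 0.14·(-3.917900) = 1.481494
x=0.140000, w=1.481494: f=-2.719740 → w ← 1.481494 + 0.14·(-2.719740) = 1.100730
x=0.280000, w=1.100730: f=-1.848054 → w ← 1.100730 + 0.14·(-1.848054) = 0.842003
x=0.420000, w=0.842003: f=-1.217305 → w ← 0.842003 + 0.14·(-1.217305) = 0.671580
w(0.56) ≈ 0.6716

0.6716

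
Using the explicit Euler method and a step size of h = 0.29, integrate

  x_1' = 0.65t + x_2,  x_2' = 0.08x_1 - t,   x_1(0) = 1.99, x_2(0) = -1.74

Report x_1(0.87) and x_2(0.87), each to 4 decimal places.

0.6526, -1.8873

Euler on (x_1,x_2): x_1_{n+1} = x_1_n + h·x_1', x_2_{n+1} = x_2_n + h·x_2'.
0.000000: (1.990000, -1.740000); f=(-1.740000, 0.159200) → (1.485400, -1.693832)
0.290000: (1.485400, -1.693832); f=(-1.505332, -0.171168) → (1.048854, -1.743471)
0.580000: (1.048854, -1.743471); f=(-1.366471, -0.496092) → (0.652577, -1.887337)
(x_1(0.87), x_2(0.87)) ≈ (0.6526, -1.8873)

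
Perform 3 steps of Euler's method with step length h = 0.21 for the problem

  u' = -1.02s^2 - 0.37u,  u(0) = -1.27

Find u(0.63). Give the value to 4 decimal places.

Euler: u_{n+1} = u_n + h·f(s_n, u_n).
s=0.000000, u=-1.270000: f=0.469900 → u ← -1.270000 + 0.21·0.469900 = -1.171321
s=0.210000, u=-1.171321: f=0.388407 → u ← -1.171321 + 0.21·0.388407 = -1.089756
s=0.420000, u=-1.089756: f=0.223282 → u ← -1.089756 + 0.21·0.223282 = -1.042866
u(0.63) ≈ -1.0429

-1.0429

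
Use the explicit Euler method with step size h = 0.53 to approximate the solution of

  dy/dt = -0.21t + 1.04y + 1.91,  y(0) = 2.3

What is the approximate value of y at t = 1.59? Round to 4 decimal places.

Euler: y_{n+1} = y_n + h·f(t_n, y_n).
t=0.000000, y=2.300000: f=4.302000 → y ← 2.300000 + 0.53·4.302000 = 4.580060
t=0.530000, y=4.580060: f=6.561962 → y ← 4.580060 + 0.53·6.561962 = 8.057900
t=1.060000, y=8.057900: f=10.067616 → y ← 8.057900 + 0.53·10.067616 = 13.393737
y(1.59) ≈ 13.3937

13.3937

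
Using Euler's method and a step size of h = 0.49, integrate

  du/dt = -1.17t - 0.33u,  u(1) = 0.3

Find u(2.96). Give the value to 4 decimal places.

-3.1575

Euler: u_{n+1} = u_n + h·f(t_n, u_n).
t=1.000000, u=0.300000: f=-1.269000 → u ← 0.300000 + 0.49·(-1.269000) = -0.321810
t=1.490000, u=-0.321810: f=-1.637103 → u ← -0.321810 + 0.49·(-1.637103) = -1.123990
t=1.980000, u=-1.123990: f=-1.945683 → u ← -1.123990 + 0.49·(-1.945683) = -2.077375
t=2.470000, u=-2.077375: f=-2.204366 → u ← -2.077375 + 0.49·(-2.204366) = -3.157515
u(2.96) ≈ -3.1575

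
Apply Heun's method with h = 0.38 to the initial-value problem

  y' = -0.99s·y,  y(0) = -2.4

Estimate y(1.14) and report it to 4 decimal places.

-1.2643

Heun: k1 = f(s_n, y_n); k2 = f(s_n + h, y_n + h·k1); y_{n+1} = y_n + (h/2)·(k1 + k2).
s=0.000000, y=-2.400000:
  k1 = f(0.000000, -2.400000) = 0.000000
  k2 = f(0.380000, -2.400000) = 0.902880
  y ← -2.400000 + (0.38/2)·(0.000000 + 0.902880) = -2.228453
s=0.380000, y=-2.228453:
  k1 = f(0.380000, -2.228453) = 0.838344
  k2 = f(0.760000, -1.909882) = 1.436995
  y ← -2.228453 + (0.38/2)·(0.838344 + 1.436995) = -1.796138
s=0.760000, y=-1.796138:
  k1 = f(0.760000, -1.796138) = 1.351414
  k2 = f(1.140000, -1.282601) = 1.447543
  y ← -1.796138 + (0.38/2)·(1.351414 + 1.447543) = -1.264336
y(1.14) ≈ -1.2643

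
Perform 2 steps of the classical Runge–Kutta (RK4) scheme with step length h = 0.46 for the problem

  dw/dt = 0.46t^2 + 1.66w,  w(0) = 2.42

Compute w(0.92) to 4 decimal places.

RK4: k1 = f(t_n, w_n); k2 = f(t_n + h/2, w_n + (h/2)·k1); k3 = f(t_n + h/2, w_n + (h/2)·k2); k4 = f(t_n + h, w_n + h·k3); w_{n+1} = w_n + (h/6)·(k1 + 2k2 + 2k3 + k4).
t=0.000000, w=2.420000:
  k1 = f(0.000000, 2.420000) = 4.017200
  k2 = f(0.230000, 3.343956) = 5.575301
  k3 = f(0.230000, 3.702319) = 6.170184
  k4 = f(0.460000, 5.258285) = 8.826088
  w ← 2.420000 + (0.46/6)·(k1 + 2k2 + 2k3 + k4) = 5.205626
t=0.460000, w=5.205626:
  k1 = f(0.460000, 5.205626) = 8.738676
  k2 = f(0.690000, 7.215522) = 12.196772
  k3 = f(0.690000, 8.010884) = 13.517074
  k4 = f(0.920000, 11.423480) = 19.352321
  w ← 5.205626 + (0.46/6)·(k1 + 2k2 + 2k3 + k4) = 11.302059
w(0.92) ≈ 11.3021

11.3021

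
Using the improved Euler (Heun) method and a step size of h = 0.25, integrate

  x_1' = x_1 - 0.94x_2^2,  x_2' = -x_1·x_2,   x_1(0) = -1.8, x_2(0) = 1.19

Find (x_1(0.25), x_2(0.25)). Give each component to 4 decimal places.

-2.8641, 2.0148

Heun on (x_1,x_2): k1 = f(t_n, state_n); k2 = f(t_n + h, state_n + h·k1); state_{n+1} = state_n + (h/2)·(k1 + k2).
0.000000: (-1.800000, 1.190000)
  k1 = (-3.131134, 2.142000)
  predictor → (-2.582784, 1.725500)
  k2 = (-5.381493, 4.456593)
  → (-2.864078, 2.014824)
(x_1(0.25), x_2(0.25)) ≈ (-2.8641, 2.0148)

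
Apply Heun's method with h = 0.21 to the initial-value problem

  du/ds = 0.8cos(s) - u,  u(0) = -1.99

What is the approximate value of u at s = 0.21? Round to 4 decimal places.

-1.4675

Heun: k1 = f(s_n, u_n); k2 = f(s_n + h, u_n + h·k1); u_{n+1} = u_n + (h/2)·(k1 + k2).
s=0.000000, u=-1.990000:
  k1 = f(0.000000, -1.990000) = 2.790000
  k2 = f(0.210000, -1.404100) = 2.186525
  u ← -1.990000 + (0.21/2)·(2.790000 + 2.186525) = -1.467465
u(0.21) ≈ -1.4675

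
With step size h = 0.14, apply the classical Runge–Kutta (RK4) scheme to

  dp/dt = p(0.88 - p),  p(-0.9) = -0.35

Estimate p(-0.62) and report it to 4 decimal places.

RK4: k1 = f(t_n, p_n); k2 = f(t_n + h/2, p_n + (h/2)·k1); k3 = f(t_n + h/2, p_n + (h/2)·k2); k4 = f(t_n + h, p_n + h·k3); p_{n+1} = p_n + (h/6)·(k1 + 2k2 + 2k3 + k4).
t=-0.900000, p=-0.350000:
  k1 = f(-0.900000, -0.350000) = -0.430500
  k2 = f(-0.830000, -0.380135) = -0.479021
  k3 = f(-0.830000, -0.383531) = -0.484604
  k4 = f(-0.760000, -0.417845) = -0.542297
  p ← -0.350000 + (0.14/6)·(k1 + 2k2 + 2k3 + k4) = -0.417668
t=-0.760000, p=-0.417668:
  k1 = f(-0.760000, -0.417668) = -0.541994
  k2 = f(-0.690000, -0.455607) = -0.608513
  k3 = f(-0.690000, -0.460264) = -0.616875
  k4 = f(-0.620000, -0.504030) = -0.697593
  p ← -0.417668 + (0.14/6)·(k1 + 2k2 + 2k3 + k4) = -0.503776
p(-0.62) ≈ -0.5038

-0.5038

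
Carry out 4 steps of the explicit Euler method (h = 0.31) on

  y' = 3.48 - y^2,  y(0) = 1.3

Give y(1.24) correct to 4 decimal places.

Euler: y_{n+1} = y_n + h·f(x_n, y_n).
x=0.000000, y=1.300000: f=1.790000 → y ← 1.300000 + 0.31·1.790000 = 1.854900
x=0.310000, y=1.854900: f=0.039346 → y ← 1.854900 + 0.31·0.039346 = 1.867097
x=0.620000, y=1.867097: f=-0.006052 → y ← 1.867097 + 0.31·(-0.006052) = 1.865221
x=0.930000, y=1.865221: f=0.000950 → y ← 1.865221 + 0.31·0.000950 = 1.865516
y(1.24) ≈ 1.8655

1.8655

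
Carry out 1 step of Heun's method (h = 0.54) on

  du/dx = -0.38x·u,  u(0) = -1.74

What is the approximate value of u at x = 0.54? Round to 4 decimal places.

Heun: k1 = f(x_n, u_n); k2 = f(x_n + h, u_n + h·k1); u_{n+1} = u_n + (h/2)·(k1 + k2).
x=0.000000, u=-1.740000:
  k1 = f(0.000000, -1.740000) = 0.000000
  k2 = f(0.540000, -1.740000) = 0.357048
  u ← -1.740000 + (0.54/2)·(0.000000 + 0.357048) = -1.643597
u(0.54) ≈ -1.6436

-1.6436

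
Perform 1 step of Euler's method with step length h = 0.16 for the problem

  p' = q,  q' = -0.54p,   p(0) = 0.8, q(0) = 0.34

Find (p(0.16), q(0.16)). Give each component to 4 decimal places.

0.8544, 0.2709

Euler on (p,q): p_{n+1} = p_n + h·p', q_{n+1} = q_n + h·q'.
0.000000: (0.800000, 0.340000); f=(0.340000, -0.432000) → (0.854400, 0.270880)
(p(0.16), q(0.16)) ≈ (0.8544, 0.2709)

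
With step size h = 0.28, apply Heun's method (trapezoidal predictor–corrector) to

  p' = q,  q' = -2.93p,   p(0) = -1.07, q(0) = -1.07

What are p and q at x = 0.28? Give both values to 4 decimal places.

-1.2467, -0.0693

Heun on (p,q): k1 = f(x_n, state_n); k2 = f(x_n + h, state_n + h·k1); state_{n+1} = state_n + (h/2)·(k1 + k2).
0.000000: (-1.070000, -1.070000)
  k1 = (-1.070000, 3.135100)
  predictor → (-1.369600, -0.192172)
  k2 = (-0.192172, 4.012928)
  → (-1.246704, -0.069276)
(p(0.28), q(0.28)) ≈ (-1.2467, -0.0693)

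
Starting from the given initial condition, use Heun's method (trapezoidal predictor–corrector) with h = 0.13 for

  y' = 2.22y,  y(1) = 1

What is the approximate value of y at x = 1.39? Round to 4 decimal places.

2.3539

Heun: k1 = f(x_n, y_n); k2 = f(x_n + h, y_n + h·k1); y_{n+1} = y_n + (h/2)·(k1 + k2).
x=1.000000, y=1.000000:
  k1 = f(1.000000, 1.000000) = 2.220000
  k2 = f(1.130000, 1.288600) = 2.860692
  y ← 1.000000 + (0.13/2)·(2.220000 + 2.860692) = 1.330245
x=1.130000, y=1.330245:
  k1 = f(1.130000, 1.330245) = 2.953144
  k2 = f(1.260000, 1.714154) = 3.805421
  y ← 1.330245 + (0.13/2)·(2.953144 + 3.805421) = 1.769552
x=1.260000, y=1.769552:
  k1 = f(1.260000, 1.769552) = 3.928405
  k2 = f(1.390000, 2.280244) = 5.062142
  y ← 1.769552 + (0.13/2)·(3.928405 + 5.062142) = 2.353937
y(1.39) ≈ 2.3539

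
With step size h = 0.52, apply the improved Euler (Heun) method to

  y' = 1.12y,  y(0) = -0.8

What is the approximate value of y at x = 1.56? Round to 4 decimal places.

-4.3022

Heun: k1 = f(x_n, y_n); k2 = f(x_n + h, y_n + h·k1); y_{n+1} = y_n + (h/2)·(k1 + k2).
x=0.000000, y=-0.800000:
  k1 = f(0.000000, -0.800000) = -0.896000
  k2 = f(0.520000, -1.265920) = -1.417830
  y ← -0.800000 + (0.52/2)·(-0.896000 + (-1.417830)) = -1.401596
x=0.520000, y=-1.401596:
  k1 = f(0.520000, -1.401596) = -1.569787
  k2 = f(1.040000, -2.217885) = -2.484032
  y ← -1.401596 + (0.52/2)·(-1.569787 + (-2.484032)) = -2.455589
x=1.040000, y=-2.455589:
  k1 = f(1.040000, -2.455589) = -2.750260
  k2 = f(1.560000, -3.885724) = -4.352011
  y ← -2.455589 + (0.52/2)·(-2.750260 + (-4.352011)) = -4.302179
y(1.56) ≈ -4.3022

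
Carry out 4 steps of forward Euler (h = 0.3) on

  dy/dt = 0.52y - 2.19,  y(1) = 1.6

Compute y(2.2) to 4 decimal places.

Euler: y_{n+1} = y_n + h·f(t_n, y_n).
t=1.000000, y=1.600000: f=-1.358000 → y ← 1.600000 + 0.3·(-1.358000) = 1.192600
t=1.300000, y=1.192600: f=-1.569848 → y ← 1.192600 + 0.3·(-1.569848) = 0.721646
t=1.600000, y=0.721646: f=-1.814744 → y ← 0.721646 + 0.3·(-1.814744) = 0.177222
t=1.900000, y=0.177222: f=-2.097844 → y ← 0.177222 + 0.3·(-2.097844) = -0.452131
y(2.2) ≈ -0.4521

-0.4521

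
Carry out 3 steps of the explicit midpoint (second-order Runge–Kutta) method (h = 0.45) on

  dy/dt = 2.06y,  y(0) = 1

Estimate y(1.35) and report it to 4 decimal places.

13.0886

Midpoint: k1 = f(t_n, y_n); k2 = f(t_n + h/2, y_n + (h/2)·k1); y_{n+1} = y_n + h·k2.
t=0.000000, y=1.000000:
  k1 = f(0.000000, 1.000000) = 2.060000
  k2 = f(0.225000, 1.463500) = 3.014810
  y ← 1.000000 + 0.45·3.014810 = 2.356664
t=0.450000, y=2.356664:
  k1 = f(0.450000, 2.356664) = 4.854729
  k2 = f(0.675000, 3.448978) = 7.104896
  y ← 2.356664 + 0.45·7.104896 = 5.553868
t=0.900000, y=5.553868:
  k1 = f(0.900000, 5.553868) = 11.440967
  k2 = f(1.125000, 8.128085) = 16.743855
  y ← 5.553868 + 0.45·16.743855 = 13.088603
y(1.35) ≈ 13.0886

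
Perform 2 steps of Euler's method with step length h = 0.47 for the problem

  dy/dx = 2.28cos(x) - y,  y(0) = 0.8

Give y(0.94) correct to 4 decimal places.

1.7481

Euler: y_{n+1} = y_n + h·f(x_n, y_n).
x=0.000000, y=0.800000: f=1.480000 → y ← 0.800000 + 0.47·1.480000 = 1.495600
x=0.470000, y=1.495600: f=0.537176 → y ← 1.495600 + 0.47·0.537176 = 1.748073
y(0.94) ≈ 1.7481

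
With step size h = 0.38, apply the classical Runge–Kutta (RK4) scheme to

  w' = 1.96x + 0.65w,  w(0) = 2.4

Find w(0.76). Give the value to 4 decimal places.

RK4: k1 = f(x_n, w_n); k2 = f(x_n + h/2, w_n + (h/2)·k1); k3 = f(x_n + h/2, w_n + (h/2)·k2); k4 = f(x_n + h, w_n + h·k3); w_{n+1} = w_n + (h/6)·(k1 + 2k2 + 2k3 + k4).
x=0.000000, w=2.400000:
  k1 = f(0.000000, 2.400000) = 1.560000
  k2 = f(0.190000, 2.696400) = 2.125060
  k3 = f(0.190000, 2.803761) = 2.194845
  k4 = f(0.380000, 3.234041) = 2.846927
  w ← 2.400000 + (0.38/6)·(k1 + 2k2 + 2k3 + k4) = 3.226293
x=0.380000, w=3.226293:
  k1 = f(0.380000, 3.226293) = 2.841891
  k2 = f(0.570000, 3.766253) = 3.565264
  k3 = f(0.570000, 3.903694) = 3.654601
  k4 = f(0.760000, 4.615042) = 4.489377
  w ← 3.226293 + (0.38/6)·(k1 + 2k2 + 2k3 + k4) = 4.605123
w(0.76) ≈ 4.6051

4.6051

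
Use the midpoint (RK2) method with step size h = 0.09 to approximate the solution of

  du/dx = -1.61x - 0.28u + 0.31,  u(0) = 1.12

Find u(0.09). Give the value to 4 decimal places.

Midpoint: k1 = f(x_n, u_n); k2 = f(x_n + h/2, u_n + (h/2)·k1); u_{n+1} = u_n + h·k2.
x=0.000000, u=1.120000:
  k1 = f(0.000000, 1.120000) = -0.003600
  k2 = f(0.045000, 1.119838) = -0.076005
  u ← 1.120000 + 0.09·(-0.076005) = 1.113160
u(0.09) ≈ 1.1132

1.1132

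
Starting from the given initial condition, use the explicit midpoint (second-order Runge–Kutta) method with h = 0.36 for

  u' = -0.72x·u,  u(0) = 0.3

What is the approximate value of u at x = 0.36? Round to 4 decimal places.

Midpoint: k1 = f(x_n, u_n); k2 = f(x_n + h/2, u_n + (h/2)·k1); u_{n+1} = u_n + h·k2.
x=0.000000, u=0.300000:
  k1 = f(0.000000, 0.300000) = 0.000000
  k2 = f(0.180000, 0.300000) = -0.038880
  u ← 0.300000 + 0.36·(-0.038880) = 0.286003
u(0.36) ≈ 0.2860

0.2860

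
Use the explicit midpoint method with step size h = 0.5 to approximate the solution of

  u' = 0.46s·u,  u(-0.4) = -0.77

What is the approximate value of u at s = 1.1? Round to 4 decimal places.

Midpoint: k1 = f(s_n, u_n); k2 = f(s_n + h/2, u_n + (h/2)·k1); u_{n+1} = u_n + h·k2.
s=-0.400000, u=-0.770000:
  k1 = f(-0.400000, -0.770000) = 0.141680
  k2 = f(-0.150000, -0.734580) = 0.050686
  u ← -0.770000 + 0.5·0.050686 = -0.744657
s=0.100000, u=-0.744657:
  k1 = f(0.100000, -0.744657) = -0.034254
  k2 = f(0.350000, -0.753221) = -0.121269
  u ← -0.744657 + 0.5·(-0.121269) = -0.805291
s=0.600000, u=-0.805291:
  k1 = f(0.600000, -0.805291) = -0.222260
  k2 = f(0.850000, -0.860856) = -0.336595
  u ← -0.805291 + 0.5·(-0.336595) = -0.973589
u(1.1) ≈ -0.9736

-0.9736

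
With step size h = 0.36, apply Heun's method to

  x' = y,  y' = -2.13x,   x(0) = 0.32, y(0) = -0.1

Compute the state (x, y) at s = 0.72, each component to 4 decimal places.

Heun on (x,y): k1 = f(s_n, state_n); k2 = f(s_n + h, state_n + h·k1); state_{n+1} = state_n + (h/2)·(k1 + k2).
0.000000: (0.320000, -0.100000)
  k1 = (-0.100000, -0.681600)
  predictor → (0.284000, -0.345376)
  k2 = (-0.345376, -0.604920)
  → (0.239832, -0.331574)
0.360000: (0.239832, -0.331574)
  k1 = (-0.331574, -0.510843)
  predictor → (0.120466, -0.515477)
  k2 = (-0.515477, -0.256592)
  → (0.087363, -0.469712)
(x(0.72), y(0.72)) ≈ (0.0874, -0.4697)

0.0874, -0.4697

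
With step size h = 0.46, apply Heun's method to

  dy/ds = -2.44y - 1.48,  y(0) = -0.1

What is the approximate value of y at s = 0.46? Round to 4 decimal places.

Heun: k1 = f(s_n, y_n); k2 = f(s_n + h, y_n + h·k1); y_{n+1} = y_n + (h/2)·(k1 + k2).
s=0.000000, y=-0.100000:
  k1 = f(0.000000, -0.100000) = -1.236000
  k2 = f(0.460000, -0.668560) = 0.151286
  y ← -0.100000 + (0.46/2)·(-1.236000 + 0.151286) = -0.349484
y(0.46) ≈ -0.3495

-0.3495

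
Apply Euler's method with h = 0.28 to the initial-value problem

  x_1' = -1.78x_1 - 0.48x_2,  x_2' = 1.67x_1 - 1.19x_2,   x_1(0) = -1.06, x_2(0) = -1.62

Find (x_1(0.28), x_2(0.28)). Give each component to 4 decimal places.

Euler on (x_1,x_2): x_1_{n+1} = x_1_n + h·x_1', x_2_{n+1} = x_2_n + h·x_2'.
0.000000: (-1.060000, -1.620000); f=(2.664400, 0.157600) → (-0.313968, -1.575872)
(x_1(0.28), x_2(0.28)) ≈ (-0.3140, -1.5759)

-0.3140, -1.5759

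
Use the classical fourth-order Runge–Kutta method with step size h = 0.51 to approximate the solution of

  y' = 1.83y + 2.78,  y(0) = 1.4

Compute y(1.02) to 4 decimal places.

RK4: k1 = f(x_n, y_n); k2 = f(x_n + h/2, y_n + (h/2)·k1); k3 = f(x_n + h/2, y_n + (h/2)·k2); k4 = f(x_n + h, y_n + h·k3); y_{n+1} = y_n + (h/6)·(k1 + 2k2 + 2k3 + k4).
x=0.000000, y=1.400000:
  k1 = f(0.000000, 1.400000) = 5.342000
  k2 = f(0.255000, 2.762210) = 7.834844
  k3 = f(0.255000, 3.397885) = 8.998130
  k4 = f(0.510000, 5.989046) = 13.739955
  y ← 1.400000 + (0.51/6)·(k1 + 2k2 + 2k3 + k4) = 5.883572
x=0.510000, y=5.883572:
  k1 = f(0.510000, 5.883572) = 13.546936
  k2 = f(0.765000, 9.338041) = 19.868614
  k3 = f(0.765000, 10.950068) = 22.818625
  k4 = f(1.020000, 17.521071) = 34.843559
  y ← 5.883572 + (0.51/6)·(k1 + 2k2 + 2k3 + k4) = 17.253595
y(1.02) ≈ 17.2536

17.2536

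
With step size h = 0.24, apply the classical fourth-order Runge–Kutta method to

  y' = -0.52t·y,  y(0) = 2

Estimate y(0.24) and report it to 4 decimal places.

RK4: k1 = f(t_n, y_n); k2 = f(t_n + h/2, y_n + (h/2)·k1); k3 = f(t_n + h/2, y_n + (h/2)·k2); k4 = f(t_n + h, y_n + h·k3); y_{n+1} = y_n + (h/6)·(k1 + 2k2 + 2k3 + k4).
t=0.000000, y=2.000000:
  k1 = f(0.000000, 2.000000) = 0.000000
  k2 = f(0.120000, 2.000000) = -0.124800
  k3 = f(0.120000, 1.985024) = -0.123865
  k4 = f(0.240000, 1.970272) = -0.245890
  y ← 2.000000 + (0.24/6)·(k1 + 2k2 + 2k3 + k4) = 1.970271
y(0.24) ≈ 1.9703

1.9703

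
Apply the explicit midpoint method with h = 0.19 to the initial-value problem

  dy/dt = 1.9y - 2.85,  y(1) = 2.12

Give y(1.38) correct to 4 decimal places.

2.7610

Midpoint: k1 = f(t_n, y_n); k2 = f(t_n + h/2, y_n + (h/2)·k1); y_{n+1} = y_n + h·k2.
t=1.000000, y=2.120000:
  k1 = f(1.000000, 2.120000) = 1.178000
  k2 = f(1.095000, 2.231910) = 1.390629
  y ← 2.120000 + 0.19·1.390629 = 2.384220
t=1.190000, y=2.384220:
  k1 = f(1.190000, 2.384220) = 1.680017
  k2 = f(1.285000, 2.543821) = 1.983260
  y ← 2.384220 + 0.19·1.983260 = 2.761039
y(1.38) ≈ 2.7610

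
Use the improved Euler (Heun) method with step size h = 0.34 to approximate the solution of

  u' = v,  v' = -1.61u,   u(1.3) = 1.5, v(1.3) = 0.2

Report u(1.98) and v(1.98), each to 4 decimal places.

Heun on (u,v): k1 = f(t_n, state_n); k2 = f(t_n + h, state_n + h·k1); state_{n+1} = state_n + (h/2)·(k1 + k2).
1.300000: (1.500000, 0.200000)
  k1 = (0.200000, -2.415000)
  predictor → (1.568000, -0.621100)
  k2 = (-0.621100, -2.524480)
  → (1.428413, -0.639712)
1.640000: (1.428413, -0.639712)
  k1 = (-0.639712, -2.299745)
  predictor → (1.210911, -1.421625)
  k2 = (-1.421625, -1.949567)
  → (1.077986, -1.362095)
(u(1.98), v(1.98)) ≈ (1.0780, -1.3621)

1.0780, -1.3621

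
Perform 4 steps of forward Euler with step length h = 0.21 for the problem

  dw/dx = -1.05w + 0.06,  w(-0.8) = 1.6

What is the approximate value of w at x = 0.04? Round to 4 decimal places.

Euler: w_{n+1} = w_n + h·f(x_n, w_n).
x=-0.800000, w=1.600000: f=-1.620000 → w ← 1.600000 + 0.21·(-1.620000) = 1.259800
x=-0.590000, w=1.259800: f=-1.262790 → w ← 1.259800 + 0.21·(-1.262790) = 0.994614
x=-0.380000, w=0.994614: f=-0.984345 → w ← 0.994614 + 0.21·(-0.984345) = 0.787902
x=-0.170000, w=0.787902: f=-0.767297 → w ← 0.787902 + 0.21·(-0.767297) = 0.626769
w(0.04) ≈ 0.6268

0.6268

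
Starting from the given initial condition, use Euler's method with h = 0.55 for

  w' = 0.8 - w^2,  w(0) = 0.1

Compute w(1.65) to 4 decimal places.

Euler: w_{n+1} = w_n + h·f(x_n, w_n).
x=0.000000, w=0.100000: f=0.790000 → w ← 0.100000 + 0.55·0.790000 = 0.534500
x=0.550000, w=0.534500: f=0.514310 → w ← 0.534500 + 0.55·0.514310 = 0.817370
x=1.100000, w=0.817370: f=0.131906 → w ← 0.817370 + 0.55·0.131906 = 0.889918
w(1.65) ≈ 0.8899

0.8899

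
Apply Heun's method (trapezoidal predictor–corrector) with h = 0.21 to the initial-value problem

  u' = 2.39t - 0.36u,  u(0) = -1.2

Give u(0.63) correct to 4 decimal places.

-0.5130

Heun: k1 = f(t_n, u_n); k2 = f(t_n + h, u_n + h·k1); u_{n+1} = u_n + (h/2)·(k1 + k2).
t=0.000000, u=-1.200000:
  k1 = f(0.000000, -1.200000) = 0.432000
  k2 = f(0.210000, -1.109280) = 0.901241
  u ← -1.200000 + (0.21/2)·(0.432000 + 0.901241) = -1.060010
t=0.210000, u=-1.060010:
  k1 = f(0.210000, -1.060010) = 0.883503
  k2 = f(0.420000, -0.874474) = 1.318611
  u ← -1.060010 + (0.21/2)·(0.883503 + 1.318611) = -0.828788
t=0.420000, u=-0.828788:
  k1 = f(0.420000, -0.828788) = 1.302164
  k2 = f(0.630000, -0.555333) = 1.705620
  u ← -0.828788 + (0.21/2)·(1.302164 + 1.705620) = -0.512970
u(0.63) ≈ -0.5130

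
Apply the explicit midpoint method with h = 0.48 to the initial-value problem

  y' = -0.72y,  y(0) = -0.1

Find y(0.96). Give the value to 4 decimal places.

-0.0510

Midpoint: k1 = f(x_n, y_n); k2 = f(x_n + h/2, y_n + (h/2)·k1); y_{n+1} = y_n + h·k2.
x=0.000000, y=-0.100000:
  k1 = f(0.000000, -0.100000) = 0.072000
  k2 = f(0.240000, -0.082720) = 0.059558
  y ← -0.100000 + 0.48·0.059558 = -0.071412
x=0.480000, y=-0.071412:
  k1 = f(0.480000, -0.071412) = 0.051417
  k2 = f(0.720000, -0.059072) = 0.042532
  y ← -0.071412 + 0.48·0.042532 = -0.050997
y(0.96) ≈ -0.0510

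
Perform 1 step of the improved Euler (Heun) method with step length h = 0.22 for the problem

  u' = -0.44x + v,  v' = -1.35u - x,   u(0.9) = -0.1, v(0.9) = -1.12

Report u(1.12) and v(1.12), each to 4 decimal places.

-0.4627, -1.2630

Heun on (u,v): k1 = f(x_n, state_n); k2 = f(x_n + h, state_n + h·k1); state_{n+1} = state_n + (h/2)·(k1 + k2).
0.900000: (-0.100000, -1.120000)
  k1 = (-1.516000, -0.765000)
  predictor → (-0.433520, -1.288300)
  k2 = (-1.781100, -0.534748)
  → (-0.462681, -1.262972)
(u(1.12), v(1.12)) ≈ (-0.4627, -1.2630)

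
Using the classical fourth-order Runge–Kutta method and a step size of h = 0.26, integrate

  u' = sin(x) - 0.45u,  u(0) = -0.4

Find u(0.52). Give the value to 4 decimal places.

RK4: k1 = f(x_n, u_n); k2 = f(x_n + h/2, u_n + (h/2)·k1); k3 = f(x_n + h/2, u_n + (h/2)·k2); k4 = f(x_n + h, u_n + h·k3); u_{n+1} = u_n + (h/6)·(k1 + 2k2 + 2k3 + k4).
x=0.000000, u=-0.400000:
  k1 = f(0.000000, -0.400000) = 0.180000
  k2 = f(0.130000, -0.376600) = 0.299104
  k3 = f(0.130000, -0.361116) = 0.292137
  k4 = f(0.260000, -0.324044) = 0.402901
  u ← -0.400000 + (0.26/6)·(k1 + 2k2 + 2k3 + k4) = -0.323500
x=0.260000, u=-0.323500:
  k1 = f(0.260000, -0.323500) = 0.402656
  k2 = f(0.390000, -0.271155) = 0.502208
  k3 = f(0.390000, -0.258213) = 0.496384
  k4 = f(0.520000, -0.194440) = 0.584378
  u ← -0.323500 + (0.26/6)·(k1 + 2k2 + 2k3 + k4) = -0.194184
u(0.52) ≈ -0.1942

-0.1942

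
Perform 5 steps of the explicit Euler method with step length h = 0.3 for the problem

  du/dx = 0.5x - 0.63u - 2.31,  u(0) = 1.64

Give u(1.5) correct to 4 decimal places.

-1.4322

Euler: u_{n+1} = u_n + h·f(x_n, u_n).
x=0.000000, u=1.640000: f=-3.343200 → u ← 1.640000 + 0.3·(-3.343200) = 0.637040
x=0.300000, u=0.637040: f=-2.561335 → u ← 0.637040 + 0.3·(-2.561335) = -0.131361
x=0.600000, u=-0.131361: f=-1.927243 → u ← -0.131361 + 0.3·(-1.927243) = -0.709533
x=0.900000, u=-0.709533: f=-1.412994 → u ← -0.709533 + 0.3·(-1.412994) = -1.133432
x=1.200000, u=-1.133432: f=-0.995938 → u ← -1.133432 + 0.3·(-0.995938) = -1.432213
u(1.5) ≈ -1.4322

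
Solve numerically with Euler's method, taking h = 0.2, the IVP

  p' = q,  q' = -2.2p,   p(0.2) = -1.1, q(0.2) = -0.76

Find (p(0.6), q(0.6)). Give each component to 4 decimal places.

-1.3072, 0.2749

Euler on (p,q): p_{n+1} = p_n + h·p', q_{n+1} = q_n + h·q'.
0.200000: (-1.100000, -0.760000); f=(-0.760000, 2.420000) → (-1.252000, -0.276000)
0.400000: (-1.252000, -0.276000); f=(-0.276000, 2.754400) → (-1.307200, 0.274880)
(p(0.6), q(0.6)) ≈ (-1.3072, 0.2749)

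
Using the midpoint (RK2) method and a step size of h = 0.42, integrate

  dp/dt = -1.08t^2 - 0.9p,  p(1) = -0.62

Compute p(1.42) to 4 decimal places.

-1.0083

Midpoint: k1 = f(t_n, p_n); k2 = f(t_n + h/2, p_n + (h/2)·k1); p_{n+1} = p_n + h·k2.
t=1.000000, p=-0.620000:
  k1 = f(1.000000, -0.620000) = -0.522000
  k2 = f(1.210000, -0.729620) = -0.924570
  p ← -0.620000 + 0.42·(-0.924570) = -1.008319
p(1.42) ≈ -1.0083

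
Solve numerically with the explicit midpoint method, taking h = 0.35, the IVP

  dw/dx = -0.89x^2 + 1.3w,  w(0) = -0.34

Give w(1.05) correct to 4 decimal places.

-1.7308

Midpoint: k1 = f(x_n, w_n); k2 = f(x_n + h/2, w_n + (h/2)·k1); w_{n+1} = w_n + h·k2.
x=0.000000, w=-0.340000:
  k1 = f(0.000000, -0.340000) = -0.442000
  k2 = f(0.175000, -0.417350) = -0.569811
  w ← -0.340000 + 0.35·(-0.569811) = -0.539434
x=0.350000, w=-0.539434:
  k1 = f(0.350000, -0.539434) = -0.810289
  k2 = f(0.525000, -0.681235) = -1.130911
  w ← -0.539434 + 0.35·(-1.130911) = -0.935253
x=0.700000, w=-0.935253:
  k1 = f(0.700000, -0.935253) = -1.651929
  k2 = f(0.875000, -1.224340) = -2.273049
  w ← -0.935253 + 0.35·(-2.273049) = -1.730820
w(1.05) ≈ -1.7308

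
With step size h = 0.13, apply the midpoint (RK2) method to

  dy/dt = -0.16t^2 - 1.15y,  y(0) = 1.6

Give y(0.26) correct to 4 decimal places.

Midpoint: k1 = f(t_n, y_n); k2 = f(t_n + h/2, y_n + (h/2)·k1); y_{n+1} = y_n + h·k2.
t=0.000000, y=1.600000:
  k1 = f(0.000000, 1.600000) = -1.840000
  k2 = f(0.065000, 1.480400) = -1.703136
  y ← 1.600000 + 0.13·(-1.703136) = 1.378592
t=0.130000, y=1.378592:
  k1 = f(0.130000, 1.378592) = -1.588085
  k2 = f(0.195000, 1.275367) = -1.472756
  y ← 1.378592 + 0.13·(-1.472756) = 1.187134
y(0.26) ≈ 1.1871

1.1871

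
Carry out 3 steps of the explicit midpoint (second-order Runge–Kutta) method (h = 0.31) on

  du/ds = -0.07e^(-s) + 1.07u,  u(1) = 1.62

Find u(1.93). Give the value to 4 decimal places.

Midpoint: k1 = f(s_n, u_n); k2 = f(s_n + h/2, u_n + (h/2)·k1); u_{n+1} = u_n + h·k2.
s=1.000000, u=1.620000:
  k1 = f(1.000000, 1.620000) = 1.707648
  k2 = f(1.155000, 1.884686) = 1.994559
  u ← 1.620000 + 0.31·1.994559 = 2.238313
s=1.310000, u=2.238313:
  k1 = f(1.310000, 2.238313) = 2.376108
  k2 = f(1.465000, 2.606610) = 2.772897
  u ← 2.238313 + 0.31·2.772897 = 3.097912
s=1.620000, u=3.097912:
  k1 = f(1.620000, 3.097912) = 3.300913
  k2 = f(1.775000, 3.609553) = 3.850358
  u ← 3.097912 + 0.31·3.850358 = 4.291523
u(1.93) ≈ 4.2915

4.2915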